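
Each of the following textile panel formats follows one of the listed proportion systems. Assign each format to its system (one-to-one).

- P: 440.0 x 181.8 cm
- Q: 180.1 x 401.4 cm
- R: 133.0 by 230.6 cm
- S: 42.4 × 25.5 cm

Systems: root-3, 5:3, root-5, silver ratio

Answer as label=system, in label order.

P=silver ratio, Q=root-5, R=root-3, S=5:3

P = 440.0/181.8 ≈ 2.420 → silver ratio (2.414)
Q = 401.4/180.1 ≈ 2.229 → root-5 (2.236)
R = 230.6/133.0 ≈ 1.734 → root-3 (1.732)
S = 42.4/25.5 ≈ 1.663 → 5:3 (1.667)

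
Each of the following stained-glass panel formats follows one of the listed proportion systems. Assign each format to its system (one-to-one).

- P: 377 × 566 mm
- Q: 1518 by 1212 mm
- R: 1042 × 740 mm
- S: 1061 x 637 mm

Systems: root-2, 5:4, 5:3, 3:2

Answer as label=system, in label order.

P=3:2, Q=5:4, R=root-2, S=5:3

P = 566/377 ≈ 1.501 → 3:2 (1.500)
Q = 1518/1212 ≈ 1.252 → 5:4 (1.250)
R = 1042/740 ≈ 1.408 → root-2 (1.414)
S = 1061/637 ≈ 1.666 → 5:3 (1.667)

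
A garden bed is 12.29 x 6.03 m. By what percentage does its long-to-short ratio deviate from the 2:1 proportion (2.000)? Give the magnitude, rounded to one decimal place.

Ratio = 12.29 / 6.03 ≈ 2.0381.
Ideal 2:1 = 2.0000. |2.0381 − 2.0000| / 2.0000 ≈ 1.91% → 1.9%.

1.9%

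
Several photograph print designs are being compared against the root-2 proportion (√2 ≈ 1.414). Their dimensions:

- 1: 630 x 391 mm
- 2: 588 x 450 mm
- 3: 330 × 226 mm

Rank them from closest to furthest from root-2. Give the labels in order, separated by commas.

3, 2, 1

1: 630/391 ≈ 1.611 → |1.611 − 1.414| = 0.197
2: 588/450 ≈ 1.307 → |1.307 − 1.414| = 0.107
3: 330/226 ≈ 1.460 → |1.460 − 1.414| = 0.046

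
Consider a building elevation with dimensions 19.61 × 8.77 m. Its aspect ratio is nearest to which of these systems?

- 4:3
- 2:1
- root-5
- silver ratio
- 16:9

root-5

Ratio = 19.61 / 8.77 ≈ 2.236.
Distances: 4:3 1.333 (Δ 0.903); 2:1 2.000 (Δ 0.236); root-5 2.236 (Δ 0.000); silver ratio 2.414 (Δ 0.178); 16:9 1.778 (Δ 0.458).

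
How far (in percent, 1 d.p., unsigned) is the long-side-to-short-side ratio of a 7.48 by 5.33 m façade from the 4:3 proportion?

Ratio = 7.48 / 5.33 ≈ 1.4034.
Ideal 4:3 ≈ 1.3333. |1.4034 − 1.3333| / 1.3333 ≈ 5.26% → 5.3%.

5.3%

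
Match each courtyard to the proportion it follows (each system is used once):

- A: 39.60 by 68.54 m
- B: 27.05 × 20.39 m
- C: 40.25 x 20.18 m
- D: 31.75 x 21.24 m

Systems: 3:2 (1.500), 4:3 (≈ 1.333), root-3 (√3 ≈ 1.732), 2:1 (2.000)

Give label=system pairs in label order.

Ratios: A ≈ 1.731; B ≈ 1.327; C ≈ 1.995; D ≈ 1.495.
Targets: 3:2 ≈ 1.500; 4:3 ≈ 1.333; root-3 ≈ 1.732; 2:1 ≈ 2.000.

A=root-3, B=4:3, C=2:1, D=3:2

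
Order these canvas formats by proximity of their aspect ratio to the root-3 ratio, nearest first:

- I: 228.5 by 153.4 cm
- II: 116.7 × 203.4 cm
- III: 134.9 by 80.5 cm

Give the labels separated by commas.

I: 228.5/153.4 ≈ 1.490 → |1.490 − 1.732| = 0.242
II: 203.4/116.7 ≈ 1.743 → |1.743 − 1.732| = 0.011
III: 134.9/80.5 ≈ 1.676 → |1.676 − 1.732| = 0.056

II, III, I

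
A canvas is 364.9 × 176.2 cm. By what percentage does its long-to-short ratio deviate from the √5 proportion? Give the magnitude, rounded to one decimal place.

Ratio = 364.9 / 176.2 ≈ 2.0709.
Ideal root-5 ≈ 2.2361. |2.0709 − 2.2361| / 2.2361 ≈ 7.39% → 7.4%.

7.4%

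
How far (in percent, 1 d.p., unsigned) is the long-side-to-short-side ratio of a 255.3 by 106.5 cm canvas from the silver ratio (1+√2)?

0.7%

Ratio = 255.3 / 106.5 ≈ 2.3972.
Ideal silver ratio ≈ 2.4142. |2.3972 − 2.4142| / 2.4142 ≈ 0.70% → 0.7%.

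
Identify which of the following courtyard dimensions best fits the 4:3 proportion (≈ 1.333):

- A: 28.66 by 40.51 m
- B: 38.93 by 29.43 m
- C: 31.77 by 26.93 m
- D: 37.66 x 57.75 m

Target 4:3 ≈ 1.333.
A: 1.413 (Δ0.080)  B: 1.323 (Δ0.010)  C: 1.180 (Δ0.153)  D: 1.533 (Δ0.200)

B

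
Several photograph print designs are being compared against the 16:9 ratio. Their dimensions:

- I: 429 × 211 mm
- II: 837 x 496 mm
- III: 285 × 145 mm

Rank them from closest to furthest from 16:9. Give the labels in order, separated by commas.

II, III, I

I: 429/211 ≈ 2.033 → |2.033 − 1.778| = 0.255
II: 837/496 ≈ 1.688 → |1.688 − 1.778| = 0.090
III: 285/145 ≈ 1.966 → |1.966 − 1.778| = 0.188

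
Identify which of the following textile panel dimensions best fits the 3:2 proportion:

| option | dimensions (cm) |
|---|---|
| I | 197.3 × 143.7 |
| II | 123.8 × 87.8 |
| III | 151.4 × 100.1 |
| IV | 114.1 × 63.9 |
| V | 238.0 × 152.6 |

Target 3:2 ≈ 1.500.
I: 1.373 (Δ0.127)  II: 1.410 (Δ0.090)  III: 1.512 (Δ0.012)  IV: 1.786 (Δ0.286)  V: 1.560 (Δ0.060)

III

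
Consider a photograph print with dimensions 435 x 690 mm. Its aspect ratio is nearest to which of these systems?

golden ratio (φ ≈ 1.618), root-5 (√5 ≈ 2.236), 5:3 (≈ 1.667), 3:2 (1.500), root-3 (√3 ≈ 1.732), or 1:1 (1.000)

golden ratio

690/435 ≈ 1.586. Nearest candidates are golden ratio (1.618, off by 0.032) and 5:3 (1.667, off by 0.081).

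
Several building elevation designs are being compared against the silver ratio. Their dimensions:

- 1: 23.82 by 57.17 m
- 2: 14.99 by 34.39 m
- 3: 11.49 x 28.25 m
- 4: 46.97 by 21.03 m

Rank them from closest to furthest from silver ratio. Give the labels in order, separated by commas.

Ratios: 1 = 57.17 / 23.82 ≈ 2.400; 2 = 34.39 / 14.99 ≈ 2.294; 3 = 28.25 / 11.49 ≈ 2.459; 4 = 46.97 / 21.03 ≈ 2.233.
|Δ from 2.414|: 1 0.014; 2 0.120; 3 0.045; 4 0.181.

1, 3, 2, 4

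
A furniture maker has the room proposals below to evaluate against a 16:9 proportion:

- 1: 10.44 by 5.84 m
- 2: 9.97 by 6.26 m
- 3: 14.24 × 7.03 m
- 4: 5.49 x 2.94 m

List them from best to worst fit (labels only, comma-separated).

1, 4, 2, 3

1: 10.44/5.84 ≈ 1.788 → |1.788 − 1.778| = 0.010
2: 9.97/6.26 ≈ 1.593 → |1.593 − 1.778| = 0.185
3: 14.24/7.03 ≈ 2.026 → |2.026 − 1.778| = 0.248
4: 5.49/2.94 ≈ 1.867 → |1.867 − 1.778| = 0.089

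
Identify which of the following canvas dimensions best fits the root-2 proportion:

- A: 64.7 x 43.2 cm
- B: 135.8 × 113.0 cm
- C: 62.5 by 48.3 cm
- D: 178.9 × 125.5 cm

Ratios (long/short): A ≈ 1.498; B ≈ 1.202; C ≈ 1.294; D ≈ 1.425.
root-2 ≈ 1.414; option D is nearest (Δ 0.011).

D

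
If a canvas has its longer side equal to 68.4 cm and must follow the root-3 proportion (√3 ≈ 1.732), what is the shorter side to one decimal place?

root-3 ≈ 1.73205.
Shorter side = 68.4 ÷ 1.73205 ≈ 39.491 → 39.5 cm.

39.5 cm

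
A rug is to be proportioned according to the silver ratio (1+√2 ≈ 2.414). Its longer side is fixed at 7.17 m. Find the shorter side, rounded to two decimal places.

silver ratio ≈ 2.41421.
Shorter side = 7.17 ÷ 2.41421 ≈ 2.9699 → 2.97 m.

2.97 m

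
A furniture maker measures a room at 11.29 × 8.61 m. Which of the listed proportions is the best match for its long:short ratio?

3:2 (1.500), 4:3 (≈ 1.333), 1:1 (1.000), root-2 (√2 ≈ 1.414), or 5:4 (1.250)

4:3

11.29/8.61 ≈ 1.311. Nearest candidates are 4:3 (1.333, off by 0.022) and 5:4 (1.250, off by 0.061).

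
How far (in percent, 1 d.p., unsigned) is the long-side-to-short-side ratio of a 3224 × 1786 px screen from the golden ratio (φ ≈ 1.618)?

Ratio = 3224 / 1786 ≈ 1.8052.
Ideal golden ratio ≈ 1.6180. |1.8052 − 1.6180| / 1.6180 ≈ 11.57% → 11.6%.

11.6%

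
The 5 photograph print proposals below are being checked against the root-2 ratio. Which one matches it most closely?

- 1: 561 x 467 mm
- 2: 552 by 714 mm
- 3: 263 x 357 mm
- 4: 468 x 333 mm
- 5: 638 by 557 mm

4

Ratios (long/short): 1 ≈ 1.201; 2 ≈ 1.293; 3 ≈ 1.357; 4 ≈ 1.405; 5 ≈ 1.145.
root-2 ≈ 1.414; option 4 is nearest (Δ 0.009).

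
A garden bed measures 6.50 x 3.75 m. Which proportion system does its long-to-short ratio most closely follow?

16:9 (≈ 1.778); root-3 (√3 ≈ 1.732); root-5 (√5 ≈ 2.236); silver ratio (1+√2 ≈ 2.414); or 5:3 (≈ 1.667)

Ratio = 6.50 / 3.75 ≈ 1.733.
Distances: 16:9 1.778 (Δ 0.045); root-3 1.732 (Δ 0.001); root-5 2.236 (Δ 0.503); silver ratio 2.414 (Δ 0.681); 5:3 1.667 (Δ 0.066).

root-3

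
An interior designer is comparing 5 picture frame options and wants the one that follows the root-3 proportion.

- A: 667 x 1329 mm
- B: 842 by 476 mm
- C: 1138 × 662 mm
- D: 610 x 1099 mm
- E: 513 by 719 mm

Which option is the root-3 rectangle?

C

Ratios (long/short): A ≈ 1.993; B ≈ 1.769; C ≈ 1.719; D ≈ 1.802; E ≈ 1.402.
root-3 ≈ 1.732; option C is nearest (Δ 0.013).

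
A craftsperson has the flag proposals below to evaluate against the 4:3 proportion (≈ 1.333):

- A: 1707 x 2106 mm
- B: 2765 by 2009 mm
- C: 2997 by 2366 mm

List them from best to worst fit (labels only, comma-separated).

Ratios: A = 2106 / 1707 ≈ 1.234; B = 2765 / 2009 ≈ 1.376; C = 2997 / 2366 ≈ 1.267.
|Δ from 1.333|: A 0.099; B 0.043; C 0.066.

B, C, A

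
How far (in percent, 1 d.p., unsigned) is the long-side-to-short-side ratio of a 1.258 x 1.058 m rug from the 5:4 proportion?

Ratio = 1.258 / 1.058 ≈ 1.1890.
Ideal 5:4 = 1.2500. |1.1890 − 1.2500| / 1.2500 ≈ 4.88% → 4.9%.

4.9%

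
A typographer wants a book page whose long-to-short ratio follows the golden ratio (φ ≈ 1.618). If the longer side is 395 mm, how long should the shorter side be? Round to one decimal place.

golden ratio ≈ 1.61803.
Shorter side = 395 ÷ 1.61803 ≈ 244.124 → 244.1 mm.

244.1 mm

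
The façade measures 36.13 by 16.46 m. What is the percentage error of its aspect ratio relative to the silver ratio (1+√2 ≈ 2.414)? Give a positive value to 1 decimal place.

Ratio = 36.13 / 16.46 ≈ 2.1950.
Ideal silver ratio ≈ 2.4142. |2.1950 − 2.4142| / 2.4142 ≈ 9.08% → 9.1%.

9.1%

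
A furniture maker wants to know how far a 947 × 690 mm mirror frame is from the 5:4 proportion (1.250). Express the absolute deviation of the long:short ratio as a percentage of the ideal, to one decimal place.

Ratio = 947 / 690 ≈ 1.3725.
Ideal 5:4 = 1.2500. |1.3725 − 1.2500| / 1.2500 ≈ 9.80% → 9.8%.

9.8%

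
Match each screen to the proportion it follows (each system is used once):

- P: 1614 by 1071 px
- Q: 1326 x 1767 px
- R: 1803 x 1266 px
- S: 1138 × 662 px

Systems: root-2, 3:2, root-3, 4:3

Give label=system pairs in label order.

P = 1614/1071 ≈ 1.507 → 3:2 (1.500)
Q = 1767/1326 ≈ 1.333 → 4:3 (1.333)
R = 1803/1266 ≈ 1.424 → root-2 (1.414)
S = 1138/662 ≈ 1.719 → root-3 (1.732)

P=3:2, Q=4:3, R=root-2, S=root-3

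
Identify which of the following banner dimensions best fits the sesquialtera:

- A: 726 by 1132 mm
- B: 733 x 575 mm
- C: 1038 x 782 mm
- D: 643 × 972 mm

D

Target 3:2 ≈ 1.500.
A: 1.559 (Δ0.059)  B: 1.275 (Δ0.225)  C: 1.327 (Δ0.173)  D: 1.512 (Δ0.012)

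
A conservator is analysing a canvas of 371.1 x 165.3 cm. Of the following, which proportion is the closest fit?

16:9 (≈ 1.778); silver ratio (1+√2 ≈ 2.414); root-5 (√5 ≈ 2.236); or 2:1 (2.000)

root-5

371.1/165.3 ≈ 2.245. Nearest candidates are root-5 (2.236, off by 0.009) and silver ratio (2.414, off by 0.169).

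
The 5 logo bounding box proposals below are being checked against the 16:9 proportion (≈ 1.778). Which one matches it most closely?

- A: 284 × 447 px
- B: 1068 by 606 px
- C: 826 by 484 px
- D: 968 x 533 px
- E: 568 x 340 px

B

Ratios (long/short): A ≈ 1.574; B ≈ 1.762; C ≈ 1.707; D ≈ 1.816; E ≈ 1.671.
16:9 ≈ 1.778; option B is nearest (Δ 0.016).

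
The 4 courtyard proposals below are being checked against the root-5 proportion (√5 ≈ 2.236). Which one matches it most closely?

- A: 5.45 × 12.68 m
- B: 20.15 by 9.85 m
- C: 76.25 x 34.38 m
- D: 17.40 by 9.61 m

Target root-5 ≈ 2.236.
A: 2.327 (Δ0.091)  B: 2.046 (Δ0.190)  C: 2.218 (Δ0.018)  D: 1.811 (Δ0.425)

C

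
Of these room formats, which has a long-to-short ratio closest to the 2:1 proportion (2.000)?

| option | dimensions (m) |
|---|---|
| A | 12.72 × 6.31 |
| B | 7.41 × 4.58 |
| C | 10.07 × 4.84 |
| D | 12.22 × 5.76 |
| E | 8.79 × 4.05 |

Target 2:1 ≈ 2.000.
A: 2.016 (Δ0.016)  B: 1.618 (Δ0.382)  C: 2.081 (Δ0.081)  D: 2.122 (Δ0.122)  E: 2.170 (Δ0.170)

A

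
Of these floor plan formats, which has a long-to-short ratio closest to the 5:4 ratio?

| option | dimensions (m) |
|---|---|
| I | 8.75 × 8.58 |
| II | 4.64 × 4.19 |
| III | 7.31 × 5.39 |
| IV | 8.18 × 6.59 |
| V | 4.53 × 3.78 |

Target 5:4 ≈ 1.250.
I: 1.020 (Δ0.230)  II: 1.107 (Δ0.143)  III: 1.356 (Δ0.106)  IV: 1.241 (Δ0.009)  V: 1.198 (Δ0.052)

IV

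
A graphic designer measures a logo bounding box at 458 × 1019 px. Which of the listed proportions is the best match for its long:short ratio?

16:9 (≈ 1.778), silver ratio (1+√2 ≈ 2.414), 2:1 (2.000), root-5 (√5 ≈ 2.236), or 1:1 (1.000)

Ratio = 1019 / 458 ≈ 2.225.
Distances: 16:9 1.778 (Δ 0.447); silver ratio 2.414 (Δ 0.189); 2:1 2.000 (Δ 0.225); root-5 2.236 (Δ 0.011); 1:1 1.000 (Δ 1.225).

root-5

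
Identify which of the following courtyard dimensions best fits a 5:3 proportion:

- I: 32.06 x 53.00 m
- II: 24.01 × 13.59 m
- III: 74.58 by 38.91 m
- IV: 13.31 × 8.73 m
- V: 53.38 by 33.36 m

I

Target 5:3 ≈ 1.667.
I: 1.653 (Δ0.014)  II: 1.767 (Δ0.100)  III: 1.917 (Δ0.250)  IV: 1.525 (Δ0.142)  V: 1.600 (Δ0.067)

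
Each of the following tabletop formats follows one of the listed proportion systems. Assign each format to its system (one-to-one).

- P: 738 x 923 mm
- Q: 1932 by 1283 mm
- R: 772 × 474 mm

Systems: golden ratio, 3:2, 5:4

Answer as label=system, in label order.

Ratios: P ≈ 1.251; Q ≈ 1.506; R ≈ 1.629.
Targets: golden ratio ≈ 1.618; 3:2 ≈ 1.500; 5:4 ≈ 1.250.

P=5:4, Q=3:2, R=golden ratio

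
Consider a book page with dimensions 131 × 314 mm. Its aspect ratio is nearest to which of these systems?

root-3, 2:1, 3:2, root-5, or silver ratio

314/131 ≈ 2.397. Nearest candidates are silver ratio (2.414, off by 0.017) and root-5 (2.236, off by 0.161).

silver ratio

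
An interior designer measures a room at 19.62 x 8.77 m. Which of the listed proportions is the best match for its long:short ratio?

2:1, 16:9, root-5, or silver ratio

19.62/8.77 ≈ 2.237. Nearest candidates are root-5 (2.236, off by 0.001) and silver ratio (2.414, off by 0.177).

root-5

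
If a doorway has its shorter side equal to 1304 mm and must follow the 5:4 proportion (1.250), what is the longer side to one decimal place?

5:4 = 1.25000.
Longer side = 1304 × 1.25000 ≈ 1630.000 → 1630.0 mm.

1630.0 mm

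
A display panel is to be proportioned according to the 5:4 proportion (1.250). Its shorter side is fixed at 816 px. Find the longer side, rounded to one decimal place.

5:4 = 1.25000.
Longer side = 816 × 1.25000 ≈ 1020.000 → 1020.0 px.

1020.0 px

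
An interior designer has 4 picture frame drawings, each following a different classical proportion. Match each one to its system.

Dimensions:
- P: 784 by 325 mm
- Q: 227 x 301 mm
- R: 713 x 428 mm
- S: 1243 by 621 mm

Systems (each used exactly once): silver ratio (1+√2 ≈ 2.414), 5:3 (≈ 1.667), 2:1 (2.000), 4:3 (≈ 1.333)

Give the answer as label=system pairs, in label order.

P=silver ratio, Q=4:3, R=5:3, S=2:1

P = 784/325 ≈ 2.412 → silver ratio (2.414)
Q = 301/227 ≈ 1.326 → 4:3 (1.333)
R = 713/428 ≈ 1.666 → 5:3 (1.667)
S = 1243/621 ≈ 2.002 → 2:1 (2.000)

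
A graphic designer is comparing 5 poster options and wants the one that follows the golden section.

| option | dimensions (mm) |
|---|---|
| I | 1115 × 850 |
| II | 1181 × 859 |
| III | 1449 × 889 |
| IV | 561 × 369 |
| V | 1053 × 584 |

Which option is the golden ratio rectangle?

III

Ratios (long/short): I ≈ 1.312; II ≈ 1.375; III ≈ 1.630; IV ≈ 1.520; V ≈ 1.803.
golden ratio ≈ 1.618; option III is nearest (Δ 0.012).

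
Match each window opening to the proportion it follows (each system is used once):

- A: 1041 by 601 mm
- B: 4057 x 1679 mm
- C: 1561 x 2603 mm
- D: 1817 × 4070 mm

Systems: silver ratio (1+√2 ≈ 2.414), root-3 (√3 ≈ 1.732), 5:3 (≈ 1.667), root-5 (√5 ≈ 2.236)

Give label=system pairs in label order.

A=root-3, B=silver ratio, C=5:3, D=root-5

Ratios: A ≈ 1.732; B ≈ 2.416; C ≈ 1.668; D ≈ 2.240.
Targets: silver ratio ≈ 2.414; root-3 ≈ 1.732; 5:3 ≈ 1.667; root-5 ≈ 2.236.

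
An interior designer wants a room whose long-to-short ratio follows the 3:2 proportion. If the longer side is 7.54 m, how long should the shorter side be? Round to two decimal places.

5.03 m

3:2 = 1.50000.
Shorter side = 7.54 ÷ 1.50000 ≈ 5.0267 → 5.03 m.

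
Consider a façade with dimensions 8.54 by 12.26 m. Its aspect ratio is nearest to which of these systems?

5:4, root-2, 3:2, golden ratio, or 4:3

Ratio = 12.26 / 8.54 ≈ 1.436.
Distances: 5:4 1.250 (Δ 0.186); root-2 1.414 (Δ 0.022); 3:2 1.500 (Δ 0.064); golden ratio 1.618 (Δ 0.182); 4:3 1.333 (Δ 0.103).

root-2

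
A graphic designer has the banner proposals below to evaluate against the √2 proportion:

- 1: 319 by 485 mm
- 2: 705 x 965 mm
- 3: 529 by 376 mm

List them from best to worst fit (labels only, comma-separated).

3, 2, 1

1: 485/319 ≈ 1.520 → |1.520 − 1.414| = 0.106
2: 965/705 ≈ 1.369 → |1.369 − 1.414| = 0.045
3: 529/376 ≈ 1.407 → |1.407 − 1.414| = 0.007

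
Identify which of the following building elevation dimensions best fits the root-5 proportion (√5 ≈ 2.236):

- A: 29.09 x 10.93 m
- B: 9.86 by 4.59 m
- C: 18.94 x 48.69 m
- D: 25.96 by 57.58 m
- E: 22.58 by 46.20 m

Target root-5 ≈ 2.236.
A: 2.661 (Δ0.425)  B: 2.148 (Δ0.088)  C: 2.571 (Δ0.335)  D: 2.218 (Δ0.018)  E: 2.046 (Δ0.190)

D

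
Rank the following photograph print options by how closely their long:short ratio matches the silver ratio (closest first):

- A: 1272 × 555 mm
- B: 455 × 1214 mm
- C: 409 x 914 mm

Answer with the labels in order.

A, C, B

Ratios: A = 1272 / 555 ≈ 2.292; B = 1214 / 455 ≈ 2.668; C = 914 / 409 ≈ 2.235.
|Δ from 2.414|: A 0.122; B 0.254; C 0.179.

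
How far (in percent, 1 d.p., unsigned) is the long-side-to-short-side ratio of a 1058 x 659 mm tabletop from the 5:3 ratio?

3.7%

Ratio = 1058 / 659 ≈ 1.6055.
Ideal 5:3 ≈ 1.6667. |1.6055 − 1.6667| / 1.6667 ≈ 3.67% → 3.7%.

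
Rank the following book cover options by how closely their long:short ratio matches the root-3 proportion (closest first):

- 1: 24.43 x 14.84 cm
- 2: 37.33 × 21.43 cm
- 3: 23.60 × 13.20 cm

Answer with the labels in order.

Ratios: 1 = 24.43 / 14.84 ≈ 1.646; 2 = 37.33 / 21.43 ≈ 1.742; 3 = 23.60 / 13.20 ≈ 1.788.
|Δ from 1.732|: 1 0.086; 2 0.010; 3 0.056.

2, 3, 1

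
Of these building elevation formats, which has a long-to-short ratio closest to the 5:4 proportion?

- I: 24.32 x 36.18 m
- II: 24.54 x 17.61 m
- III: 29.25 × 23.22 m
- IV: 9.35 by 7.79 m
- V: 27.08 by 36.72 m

III

Target 5:4 ≈ 1.250.
I: 1.488 (Δ0.238)  II: 1.394 (Δ0.144)  III: 1.260 (Δ0.010)  IV: 1.200 (Δ0.050)  V: 1.356 (Δ0.106)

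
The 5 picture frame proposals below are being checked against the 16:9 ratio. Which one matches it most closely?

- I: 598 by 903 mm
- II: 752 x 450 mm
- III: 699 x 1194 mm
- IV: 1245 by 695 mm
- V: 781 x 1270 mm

Ratios (long/short): I ≈ 1.510; II ≈ 1.671; III ≈ 1.708; IV ≈ 1.791; V ≈ 1.626.
16:9 ≈ 1.778; option IV is nearest (Δ 0.013).

IV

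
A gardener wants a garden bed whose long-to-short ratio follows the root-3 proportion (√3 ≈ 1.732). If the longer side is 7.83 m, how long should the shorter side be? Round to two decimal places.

root-3 ≈ 1.73205.
Shorter side = 7.83 ÷ 1.73205 ≈ 4.5207 → 4.52 m.

4.52 m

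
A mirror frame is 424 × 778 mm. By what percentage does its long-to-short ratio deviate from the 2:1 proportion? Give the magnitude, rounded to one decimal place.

8.3%

Ratio = 778 / 424 ≈ 1.8349.
Ideal 2:1 = 2.0000. |1.8349 − 2.0000| / 2.0000 ≈ 8.26% → 8.3%.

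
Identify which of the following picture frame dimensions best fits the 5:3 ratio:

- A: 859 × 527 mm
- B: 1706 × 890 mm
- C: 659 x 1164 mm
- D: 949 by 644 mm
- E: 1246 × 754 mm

E

Ratios (long/short): A ≈ 1.630; B ≈ 1.917; C ≈ 1.766; D ≈ 1.474; E ≈ 1.653.
5:3 ≈ 1.667; option E is nearest (Δ 0.014).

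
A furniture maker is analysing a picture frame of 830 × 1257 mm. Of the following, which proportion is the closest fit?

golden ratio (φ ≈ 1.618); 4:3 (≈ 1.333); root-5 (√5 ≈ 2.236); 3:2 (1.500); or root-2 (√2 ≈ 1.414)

3:2

Ratio = 1257 / 830 ≈ 1.514.
Distances: golden ratio 1.618 (Δ 0.104); 4:3 1.333 (Δ 0.181); root-5 2.236 (Δ 0.722); 3:2 1.500 (Δ 0.014); root-2 1.414 (Δ 0.100).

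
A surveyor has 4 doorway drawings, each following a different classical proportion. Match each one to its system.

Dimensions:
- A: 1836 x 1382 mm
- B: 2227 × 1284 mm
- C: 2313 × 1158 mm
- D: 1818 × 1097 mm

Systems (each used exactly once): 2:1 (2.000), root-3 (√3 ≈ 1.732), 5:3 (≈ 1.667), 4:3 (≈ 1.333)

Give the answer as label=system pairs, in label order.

A = 1836/1382 ≈ 1.329 → 4:3 (1.333)
B = 2227/1284 ≈ 1.734 → root-3 (1.732)
C = 2313/1158 ≈ 1.997 → 2:1 (2.000)
D = 1818/1097 ≈ 1.657 → 5:3 (1.667)

A=4:3, B=root-3, C=2:1, D=5:3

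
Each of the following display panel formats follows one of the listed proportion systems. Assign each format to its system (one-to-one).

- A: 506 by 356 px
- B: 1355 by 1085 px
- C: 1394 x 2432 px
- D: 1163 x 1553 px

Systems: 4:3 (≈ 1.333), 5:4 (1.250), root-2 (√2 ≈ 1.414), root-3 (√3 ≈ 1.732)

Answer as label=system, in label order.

A=root-2, B=5:4, C=root-3, D=4:3

Ratios: A ≈ 1.421; B ≈ 1.249; C ≈ 1.745; D ≈ 1.335.
Targets: 4:3 ≈ 1.333; 5:4 ≈ 1.250; root-2 ≈ 1.414; root-3 ≈ 1.732.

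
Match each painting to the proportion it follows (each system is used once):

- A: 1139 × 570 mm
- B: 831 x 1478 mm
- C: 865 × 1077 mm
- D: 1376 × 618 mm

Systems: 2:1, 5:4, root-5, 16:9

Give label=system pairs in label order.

A=2:1, B=16:9, C=5:4, D=root-5

A = 1139/570 ≈ 1.998 → 2:1 (2.000)
B = 1478/831 ≈ 1.779 → 16:9 (1.778)
C = 1077/865 ≈ 1.245 → 5:4 (1.250)
D = 1376/618 ≈ 2.227 → root-5 (2.236)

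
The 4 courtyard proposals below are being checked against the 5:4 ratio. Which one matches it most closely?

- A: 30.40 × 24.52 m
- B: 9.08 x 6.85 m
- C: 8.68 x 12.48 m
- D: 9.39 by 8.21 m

Ratios (long/short): A ≈ 1.240; B ≈ 1.326; C ≈ 1.438; D ≈ 1.144.
5:4 ≈ 1.250; option A is nearest (Δ 0.010).

A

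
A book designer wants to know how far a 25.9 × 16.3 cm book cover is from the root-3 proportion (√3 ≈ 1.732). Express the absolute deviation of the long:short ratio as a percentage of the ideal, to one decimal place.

8.3%

Ratio = 25.9 / 16.3 ≈ 1.5890.
Ideal root-3 ≈ 1.7321. |1.5890 − 1.7321| / 1.7321 ≈ 8.26% → 8.3%.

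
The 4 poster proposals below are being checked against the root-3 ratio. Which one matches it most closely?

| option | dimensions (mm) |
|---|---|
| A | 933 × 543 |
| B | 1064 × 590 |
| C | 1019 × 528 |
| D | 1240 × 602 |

A

Target root-3 ≈ 1.732.
A: 1.718 (Δ0.014)  B: 1.803 (Δ0.071)  C: 1.930 (Δ0.198)  D: 2.060 (Δ0.328)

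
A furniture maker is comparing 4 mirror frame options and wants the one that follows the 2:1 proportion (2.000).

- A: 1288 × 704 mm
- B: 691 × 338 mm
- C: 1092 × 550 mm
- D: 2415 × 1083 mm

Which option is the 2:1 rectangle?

C

Ratios (long/short): A ≈ 1.830; B ≈ 2.044; C ≈ 1.985; D ≈ 2.230.
2:1 ≈ 2.000; option C is nearest (Δ 0.015).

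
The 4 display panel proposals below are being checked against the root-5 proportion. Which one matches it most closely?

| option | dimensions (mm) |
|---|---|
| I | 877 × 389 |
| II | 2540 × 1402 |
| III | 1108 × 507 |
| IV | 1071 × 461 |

I

Target root-5 ≈ 2.236.
I: 2.254 (Δ0.018)  II: 1.812 (Δ0.424)  III: 2.185 (Δ0.051)  IV: 2.323 (Δ0.087)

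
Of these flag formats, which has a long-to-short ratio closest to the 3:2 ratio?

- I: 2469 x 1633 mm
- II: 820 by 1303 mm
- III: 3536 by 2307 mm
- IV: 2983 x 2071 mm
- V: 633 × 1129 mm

I

Ratios (long/short): I ≈ 1.512; II ≈ 1.589; III ≈ 1.533; IV ≈ 1.440; V ≈ 1.784.
3:2 ≈ 1.500; option I is nearest (Δ 0.012).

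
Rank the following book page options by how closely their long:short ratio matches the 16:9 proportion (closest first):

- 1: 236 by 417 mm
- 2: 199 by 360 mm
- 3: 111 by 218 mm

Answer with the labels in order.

1, 2, 3

Ratios: 1 = 417 / 236 ≈ 1.767; 2 = 360 / 199 ≈ 1.809; 3 = 218 / 111 ≈ 1.964.
|Δ from 1.778|: 1 0.011; 2 0.031; 3 0.186.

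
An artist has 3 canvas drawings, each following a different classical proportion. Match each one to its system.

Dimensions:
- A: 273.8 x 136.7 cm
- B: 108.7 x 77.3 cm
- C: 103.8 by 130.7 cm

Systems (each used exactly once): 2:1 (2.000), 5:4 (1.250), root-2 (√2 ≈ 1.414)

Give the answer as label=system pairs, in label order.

A=2:1, B=root-2, C=5:4

A = 273.8/136.7 ≈ 2.003 → 2:1 (2.000)
B = 108.7/77.3 ≈ 1.406 → root-2 (1.414)
C = 130.7/103.8 ≈ 1.259 → 5:4 (1.250)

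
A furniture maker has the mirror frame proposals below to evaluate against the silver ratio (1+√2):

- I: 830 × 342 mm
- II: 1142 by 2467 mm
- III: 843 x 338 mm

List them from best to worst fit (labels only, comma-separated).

I, III, II

I: 830/342 ≈ 2.427 → |2.427 − 2.414| = 0.013
II: 2467/1142 ≈ 2.160 → |2.160 − 2.414| = 0.254
III: 843/338 ≈ 2.494 → |2.494 − 2.414| = 0.080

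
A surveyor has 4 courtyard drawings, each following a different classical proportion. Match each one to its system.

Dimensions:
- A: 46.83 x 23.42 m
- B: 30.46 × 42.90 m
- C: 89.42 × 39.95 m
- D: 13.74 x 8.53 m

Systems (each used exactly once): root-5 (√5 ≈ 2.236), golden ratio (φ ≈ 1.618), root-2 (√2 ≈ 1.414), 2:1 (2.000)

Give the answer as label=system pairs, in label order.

A=2:1, B=root-2, C=root-5, D=golden ratio

A = 46.83/23.42 ≈ 2.000 → 2:1 (2.000)
B = 42.90/30.46 ≈ 1.408 → root-2 (1.414)
C = 89.42/39.95 ≈ 2.238 → root-5 (2.236)
D = 13.74/8.53 ≈ 1.611 → golden ratio (1.618)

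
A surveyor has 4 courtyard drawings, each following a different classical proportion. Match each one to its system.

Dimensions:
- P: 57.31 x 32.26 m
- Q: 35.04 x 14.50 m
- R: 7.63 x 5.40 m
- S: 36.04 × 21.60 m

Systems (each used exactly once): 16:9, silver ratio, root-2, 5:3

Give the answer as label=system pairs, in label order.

Ratios: P ≈ 1.777; Q ≈ 2.417; R ≈ 1.413; S ≈ 1.669.
Targets: 16:9 ≈ 1.778; silver ratio ≈ 2.414; root-2 ≈ 1.414; 5:3 ≈ 1.667.

P=16:9, Q=silver ratio, R=root-2, S=5:3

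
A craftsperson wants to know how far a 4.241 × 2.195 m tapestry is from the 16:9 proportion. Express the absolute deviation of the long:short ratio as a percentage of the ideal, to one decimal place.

8.7%

Ratio = 4.241 / 2.195 ≈ 1.9321.
Ideal 16:9 ≈ 1.7778. |1.9321 − 1.7778| / 1.7778 ≈ 8.68% → 8.7%.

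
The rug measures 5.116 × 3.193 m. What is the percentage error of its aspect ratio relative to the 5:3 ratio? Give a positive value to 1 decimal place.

Ratio = 5.116 / 3.193 ≈ 1.6023.
Ideal 5:3 ≈ 1.6667. |1.6023 − 1.6667| / 1.6667 ≈ 3.86% → 3.9%.

3.9%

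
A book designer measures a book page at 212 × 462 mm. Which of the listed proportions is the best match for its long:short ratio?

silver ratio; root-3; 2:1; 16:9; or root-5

root-5

462/212 ≈ 2.179. Nearest candidates are root-5 (2.236, off by 0.057) and 2:1 (2.000, off by 0.179).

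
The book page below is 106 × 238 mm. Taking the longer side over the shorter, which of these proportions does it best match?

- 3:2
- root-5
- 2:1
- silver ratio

root-5

238/106 ≈ 2.245. Nearest candidates are root-5 (2.236, off by 0.009) and silver ratio (2.414, off by 0.169).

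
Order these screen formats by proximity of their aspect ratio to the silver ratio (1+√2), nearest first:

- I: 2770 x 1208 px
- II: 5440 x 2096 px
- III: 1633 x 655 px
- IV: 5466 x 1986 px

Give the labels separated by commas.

Ratios: I = 2770 / 1208 ≈ 2.293; II = 5440 / 2096 ≈ 2.595; III = 1633 / 655 ≈ 2.493; IV = 5466 / 1986 ≈ 2.752.
|Δ from 2.414|: I 0.121; II 0.181; III 0.079; IV 0.338.

III, I, II, IV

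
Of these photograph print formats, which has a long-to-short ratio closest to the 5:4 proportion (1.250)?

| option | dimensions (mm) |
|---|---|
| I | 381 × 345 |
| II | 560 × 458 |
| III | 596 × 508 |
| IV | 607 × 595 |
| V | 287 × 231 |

Target 5:4 ≈ 1.250.
I: 1.104 (Δ0.146)  II: 1.223 (Δ0.027)  III: 1.173 (Δ0.077)  IV: 1.020 (Δ0.230)  V: 1.242 (Δ0.008)

V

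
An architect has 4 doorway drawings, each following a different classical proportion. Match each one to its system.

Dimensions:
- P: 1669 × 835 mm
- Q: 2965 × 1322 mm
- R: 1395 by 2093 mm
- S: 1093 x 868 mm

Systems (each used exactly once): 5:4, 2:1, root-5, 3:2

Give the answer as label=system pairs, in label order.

P = 1669/835 ≈ 1.999 → 2:1 (2.000)
Q = 2965/1322 ≈ 2.243 → root-5 (2.236)
R = 2093/1395 ≈ 1.500 → 3:2 (1.500)
S = 1093/868 ≈ 1.259 → 5:4 (1.250)

P=2:1, Q=root-5, R=3:2, S=5:4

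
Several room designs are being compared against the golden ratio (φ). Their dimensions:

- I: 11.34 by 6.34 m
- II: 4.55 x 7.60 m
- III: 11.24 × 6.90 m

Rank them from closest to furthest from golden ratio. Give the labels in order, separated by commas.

Ratios: I = 11.34 / 6.34 ≈ 1.789; II = 7.60 / 4.55 ≈ 1.670; III = 11.24 / 6.90 ≈ 1.629.
|Δ from 1.618|: I 0.171; II 0.052; III 0.011.

III, II, I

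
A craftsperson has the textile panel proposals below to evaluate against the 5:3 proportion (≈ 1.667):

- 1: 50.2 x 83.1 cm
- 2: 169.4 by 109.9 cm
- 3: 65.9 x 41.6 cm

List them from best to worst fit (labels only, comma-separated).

1, 3, 2

Ratios: 1 = 83.1 / 50.2 ≈ 1.655; 2 = 169.4 / 109.9 ≈ 1.541; 3 = 65.9 / 41.6 ≈ 1.584.
|Δ from 1.667|: 1 0.012; 2 0.126; 3 0.083.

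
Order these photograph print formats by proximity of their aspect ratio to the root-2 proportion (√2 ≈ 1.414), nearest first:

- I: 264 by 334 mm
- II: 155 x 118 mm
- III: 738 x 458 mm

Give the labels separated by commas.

I: 334/264 ≈ 1.265 → |1.265 − 1.414| = 0.149
II: 155/118 ≈ 1.314 → |1.314 − 1.414| = 0.100
III: 738/458 ≈ 1.611 → |1.611 − 1.414| = 0.197

II, I, III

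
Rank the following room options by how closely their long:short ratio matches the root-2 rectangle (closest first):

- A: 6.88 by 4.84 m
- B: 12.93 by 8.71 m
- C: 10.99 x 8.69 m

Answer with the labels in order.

Ratios: A = 6.88 / 4.84 ≈ 1.421; B = 12.93 / 8.71 ≈ 1.485; C = 10.99 / 8.69 ≈ 1.265.
|Δ from 1.414|: A 0.007; B 0.071; C 0.149.

A, B, C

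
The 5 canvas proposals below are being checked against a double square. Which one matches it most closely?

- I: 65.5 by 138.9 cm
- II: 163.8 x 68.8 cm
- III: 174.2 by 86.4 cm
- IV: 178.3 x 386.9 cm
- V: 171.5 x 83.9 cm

III

Ratios (long/short): I ≈ 2.121; II ≈ 2.381; III ≈ 2.016; IV ≈ 2.170; V ≈ 2.044.
2:1 ≈ 2.000; option III is nearest (Δ 0.016).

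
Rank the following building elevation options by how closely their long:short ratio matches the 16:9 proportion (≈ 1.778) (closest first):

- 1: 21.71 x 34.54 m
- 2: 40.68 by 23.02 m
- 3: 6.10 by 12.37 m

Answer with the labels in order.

2, 1, 3

1: 34.54/21.71 ≈ 1.591 → |1.591 − 1.778| = 0.187
2: 40.68/23.02 ≈ 1.767 → |1.767 − 1.778| = 0.011
3: 12.37/6.10 ≈ 2.028 → |2.028 − 1.778| = 0.250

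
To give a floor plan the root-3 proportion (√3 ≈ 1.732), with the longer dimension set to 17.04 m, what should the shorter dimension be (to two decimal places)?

root-3 ≈ 1.73205.
Shorter side = 17.04 ÷ 1.73205 ≈ 9.8381 → 9.84 m.

9.84 m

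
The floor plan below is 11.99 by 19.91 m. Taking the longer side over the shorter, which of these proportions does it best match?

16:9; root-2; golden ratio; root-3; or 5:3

Ratio = 19.91 / 11.99 ≈ 1.661.
Distances: 16:9 1.778 (Δ 0.117); root-2 1.414 (Δ 0.247); golden ratio 1.618 (Δ 0.043); root-3 1.732 (Δ 0.071); 5:3 1.667 (Δ 0.006).

5:3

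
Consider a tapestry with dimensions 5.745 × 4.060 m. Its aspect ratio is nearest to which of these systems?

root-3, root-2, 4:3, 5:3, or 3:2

5.745/4.060 ≈ 1.415. Nearest candidates are root-2 (1.414, off by 0.001) and 4:3 (1.333, off by 0.082).

root-2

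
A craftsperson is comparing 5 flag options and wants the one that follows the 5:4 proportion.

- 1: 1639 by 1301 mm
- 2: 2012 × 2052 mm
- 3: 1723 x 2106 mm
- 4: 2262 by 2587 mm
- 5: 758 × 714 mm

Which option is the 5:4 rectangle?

1

Ratios (long/short): 1 ≈ 1.260; 2 ≈ 1.020; 3 ≈ 1.222; 4 ≈ 1.144; 5 ≈ 1.062.
5:4 ≈ 1.250; option 1 is nearest (Δ 0.010).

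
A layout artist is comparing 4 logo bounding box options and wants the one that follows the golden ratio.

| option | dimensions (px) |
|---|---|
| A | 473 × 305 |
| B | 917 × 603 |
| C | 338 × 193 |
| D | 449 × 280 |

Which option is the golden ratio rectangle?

D

Target golden ratio ≈ 1.618.
A: 1.551 (Δ0.067)  B: 1.521 (Δ0.097)  C: 1.751 (Δ0.133)  D: 1.604 (Δ0.014)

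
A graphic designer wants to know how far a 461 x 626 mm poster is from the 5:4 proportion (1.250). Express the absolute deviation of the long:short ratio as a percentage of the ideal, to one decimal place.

8.6%

Ratio = 626 / 461 ≈ 1.3579.
Ideal 5:4 = 1.2500. |1.3579 − 1.2500| / 1.2500 ≈ 8.63% → 8.6%.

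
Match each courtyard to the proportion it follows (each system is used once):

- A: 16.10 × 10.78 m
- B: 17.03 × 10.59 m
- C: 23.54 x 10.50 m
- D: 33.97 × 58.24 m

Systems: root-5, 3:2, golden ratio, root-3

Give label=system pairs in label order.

A=3:2, B=golden ratio, C=root-5, D=root-3

A = 16.10/10.78 ≈ 1.494 → 3:2 (1.500)
B = 17.03/10.59 ≈ 1.608 → golden ratio (1.618)
C = 23.54/10.50 ≈ 2.242 → root-5 (2.236)
D = 58.24/33.97 ≈ 1.714 → root-3 (1.732)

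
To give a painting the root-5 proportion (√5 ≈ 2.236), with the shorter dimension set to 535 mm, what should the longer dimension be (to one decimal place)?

1196.3 mm

root-5 ≈ 2.23607.
Longer side = 535 × 2.23607 ≈ 1196.297 → 1196.3 mm.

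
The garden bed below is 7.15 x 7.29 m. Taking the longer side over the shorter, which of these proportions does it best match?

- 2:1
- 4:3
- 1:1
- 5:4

1:1

7.29/7.15 ≈ 1.020. Nearest candidates are 1:1 (1.000, off by 0.020) and 5:4 (1.250, off by 0.230).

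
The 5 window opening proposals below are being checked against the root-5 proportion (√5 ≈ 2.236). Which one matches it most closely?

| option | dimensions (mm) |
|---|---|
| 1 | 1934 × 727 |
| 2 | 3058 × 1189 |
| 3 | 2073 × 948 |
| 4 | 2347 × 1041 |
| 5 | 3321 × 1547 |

Target root-5 ≈ 2.236.
1: 2.660 (Δ0.424)  2: 2.572 (Δ0.336)  3: 2.187 (Δ0.049)  4: 2.255 (Δ0.019)  5: 2.147 (Δ0.089)

4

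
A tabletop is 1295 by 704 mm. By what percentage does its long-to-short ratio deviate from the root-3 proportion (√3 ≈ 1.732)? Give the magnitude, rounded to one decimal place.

6.2%

Ratio = 1295 / 704 ≈ 1.8395.
Ideal root-3 ≈ 1.7321. |1.8395 − 1.7321| / 1.7321 ≈ 6.20% → 6.2%.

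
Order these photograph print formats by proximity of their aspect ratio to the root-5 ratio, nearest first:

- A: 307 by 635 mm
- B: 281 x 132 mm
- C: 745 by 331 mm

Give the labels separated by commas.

A: 635/307 ≈ 2.068 → |2.068 − 2.236| = 0.168
B: 281/132 ≈ 2.129 → |2.129 − 2.236| = 0.107
C: 745/331 ≈ 2.251 → |2.251 − 2.236| = 0.015

C, B, A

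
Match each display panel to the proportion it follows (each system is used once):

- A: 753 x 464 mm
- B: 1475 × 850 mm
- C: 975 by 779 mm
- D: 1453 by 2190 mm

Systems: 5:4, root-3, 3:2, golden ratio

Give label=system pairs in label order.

A=golden ratio, B=root-3, C=5:4, D=3:2

A = 753/464 ≈ 1.623 → golden ratio (1.618)
B = 1475/850 ≈ 1.735 → root-3 (1.732)
C = 975/779 ≈ 1.252 → 5:4 (1.250)
D = 2190/1453 ≈ 1.507 → 3:2 (1.500)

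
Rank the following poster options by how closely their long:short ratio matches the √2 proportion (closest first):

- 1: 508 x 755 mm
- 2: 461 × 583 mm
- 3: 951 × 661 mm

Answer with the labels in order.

1: 755/508 ≈ 1.486 → |1.486 − 1.414| = 0.072
2: 583/461 ≈ 1.265 → |1.265 − 1.414| = 0.149
3: 951/661 ≈ 1.439 → |1.439 − 1.414| = 0.025

3, 1, 2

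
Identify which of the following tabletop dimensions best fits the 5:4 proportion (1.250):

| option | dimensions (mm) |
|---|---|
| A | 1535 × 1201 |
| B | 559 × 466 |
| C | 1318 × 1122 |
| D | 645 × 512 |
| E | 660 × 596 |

Target 5:4 ≈ 1.250.
A: 1.278 (Δ0.028)  B: 1.200 (Δ0.050)  C: 1.175 (Δ0.075)  D: 1.260 (Δ0.010)  E: 1.107 (Δ0.143)

D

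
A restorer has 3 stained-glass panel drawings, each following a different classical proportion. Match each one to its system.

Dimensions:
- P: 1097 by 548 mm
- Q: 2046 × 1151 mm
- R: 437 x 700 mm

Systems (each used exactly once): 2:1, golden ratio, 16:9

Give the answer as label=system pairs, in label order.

P=2:1, Q=16:9, R=golden ratio

P = 1097/548 ≈ 2.002 → 2:1 (2.000)
Q = 2046/1151 ≈ 1.778 → 16:9 (1.778)
R = 700/437 ≈ 1.602 → golden ratio (1.618)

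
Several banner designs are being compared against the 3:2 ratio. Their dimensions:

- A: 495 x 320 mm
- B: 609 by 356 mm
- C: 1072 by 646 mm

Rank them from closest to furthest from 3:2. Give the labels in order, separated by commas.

A: 495/320 ≈ 1.547 → |1.547 − 1.500| = 0.047
B: 609/356 ≈ 1.711 → |1.711 − 1.500| = 0.211
C: 1072/646 ≈ 1.659 → |1.659 − 1.500| = 0.159

A, C, B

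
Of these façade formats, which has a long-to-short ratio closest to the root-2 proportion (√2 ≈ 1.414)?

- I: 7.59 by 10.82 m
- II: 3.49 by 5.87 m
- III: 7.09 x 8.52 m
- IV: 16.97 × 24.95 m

I

Ratios (long/short): I ≈ 1.426; II ≈ 1.682; III ≈ 1.202; IV ≈ 1.470.
root-2 ≈ 1.414; option I is nearest (Δ 0.012).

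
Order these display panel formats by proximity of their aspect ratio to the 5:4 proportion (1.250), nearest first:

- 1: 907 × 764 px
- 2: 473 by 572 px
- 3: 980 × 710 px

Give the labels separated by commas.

2, 1, 3

1: 907/764 ≈ 1.187 → |1.187 − 1.250| = 0.063
2: 572/473 ≈ 1.209 → |1.209 − 1.250| = 0.041
3: 980/710 ≈ 1.380 → |1.380 − 1.250| = 0.130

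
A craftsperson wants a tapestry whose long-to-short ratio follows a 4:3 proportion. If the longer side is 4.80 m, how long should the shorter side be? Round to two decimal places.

3.60 m

4:3 ≈ 1.33333.
Shorter side = 4.80 ÷ 1.33333 ≈ 3.6000 → 3.60 m.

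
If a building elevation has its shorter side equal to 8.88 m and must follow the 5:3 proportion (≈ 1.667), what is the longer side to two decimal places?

5:3 ≈ 1.66667.
Longer side = 8.88 × 1.66667 ≈ 14.8000 → 14.80 m.

14.80 m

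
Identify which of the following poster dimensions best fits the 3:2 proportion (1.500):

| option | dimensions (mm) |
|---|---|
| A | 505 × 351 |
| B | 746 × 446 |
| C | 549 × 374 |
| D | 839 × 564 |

Ratios (long/short): A ≈ 1.439; B ≈ 1.673; C ≈ 1.468; D ≈ 1.488.
3:2 ≈ 1.500; option D is nearest (Δ 0.012).

D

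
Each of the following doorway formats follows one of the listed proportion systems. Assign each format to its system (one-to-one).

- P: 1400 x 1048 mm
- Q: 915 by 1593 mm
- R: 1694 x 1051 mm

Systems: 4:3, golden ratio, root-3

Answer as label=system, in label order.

Ratios: P ≈ 1.336; Q ≈ 1.741; R ≈ 1.612.
Targets: 4:3 ≈ 1.333; golden ratio ≈ 1.618; root-3 ≈ 1.732.

P=4:3, Q=root-3, R=golden ratio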